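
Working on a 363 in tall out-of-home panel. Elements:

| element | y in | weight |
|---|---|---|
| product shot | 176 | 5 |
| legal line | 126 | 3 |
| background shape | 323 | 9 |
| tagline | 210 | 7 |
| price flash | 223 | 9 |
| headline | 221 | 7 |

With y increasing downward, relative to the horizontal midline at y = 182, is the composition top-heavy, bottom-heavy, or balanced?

Σw = 5 + 3 + 9 + 7 + 9 + 7 = 40.
Σw·y = 9189; ȳ = 9189/40 ≈ 229.72.
Since 229.7 is below (larger y than) 182, the composition reads bottom-heavy.

bottom-heavy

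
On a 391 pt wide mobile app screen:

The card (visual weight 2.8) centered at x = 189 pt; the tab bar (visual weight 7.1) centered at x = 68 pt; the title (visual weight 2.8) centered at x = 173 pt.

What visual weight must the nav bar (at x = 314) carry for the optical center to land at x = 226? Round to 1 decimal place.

Fixed elements: Σw = 2.8 + 7.1 + 2.8 = 12.7, Σw·x = 2.8·189 + 7.1·68 + 2.8·173 = 1496.4.
Set Σw·x/Σw = 226: (1496.4 + 314w) = 226·(12.7 + w).
Rearranging, w·(314 − 226) = 226·12.7 − 1496.4 = 1373.8, so w ≈ 1373.8/88 = 15.61.

w ≈ 15.6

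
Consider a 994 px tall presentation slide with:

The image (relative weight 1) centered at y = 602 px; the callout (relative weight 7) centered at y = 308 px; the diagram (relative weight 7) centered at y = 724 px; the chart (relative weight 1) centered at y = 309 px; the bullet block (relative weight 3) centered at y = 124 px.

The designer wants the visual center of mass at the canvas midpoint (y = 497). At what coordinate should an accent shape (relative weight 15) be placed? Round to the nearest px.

y ≈ 559

New total weight: (1 + 7 + 7 + 1 + 3) + 15 = 34.
y: need Σw·y = 34·497 = 16898. Existing = 1·602 + 7·308 + 7·724 + 1·309 + 3·124 = 8507. Remainder 8391 / 15 ≈ 559.40.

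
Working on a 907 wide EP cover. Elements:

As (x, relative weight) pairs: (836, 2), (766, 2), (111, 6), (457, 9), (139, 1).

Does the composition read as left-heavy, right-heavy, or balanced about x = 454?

Σw = 2 + 2 + 6 + 9 + 1 = 20.
x-moment: 2·836 + 2·766 + 6·111 + 9·457 + 1·139 = 8122; centroid 8122/20 ≈ 406.10.
406.1 vs midline 454 → left-heavy.

left-heavy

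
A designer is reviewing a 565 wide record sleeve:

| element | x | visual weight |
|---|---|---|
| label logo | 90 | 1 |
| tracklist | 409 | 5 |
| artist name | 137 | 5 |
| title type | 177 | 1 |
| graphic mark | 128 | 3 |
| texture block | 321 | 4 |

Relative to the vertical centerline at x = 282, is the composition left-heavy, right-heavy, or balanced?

left-heavy

Weights sum to 1 + 5 + 5 + 1 + 3 + 4 = 19.
x: (1·90 + 5·409 + 5·137 + 1·177 + 3·128 + 4·321) / 19 = 4665 / 19 ≈ 245.53
Since 245.5 is left of 282, the composition reads left-heavy.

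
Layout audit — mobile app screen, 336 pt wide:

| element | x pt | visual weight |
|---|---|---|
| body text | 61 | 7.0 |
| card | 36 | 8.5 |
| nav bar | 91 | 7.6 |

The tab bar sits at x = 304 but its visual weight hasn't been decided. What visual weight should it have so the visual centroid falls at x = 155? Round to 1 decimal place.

w ≈ 14.5

Existing Σw = 23.1 (7.0 + 8.5 + 7.6); existing moment 7.0·61 + 8.5·36 + 7.6·91 = 1424.6.
Balance at x = 155 requires (1424.6 + w·304) / (23.1 + w) = 155.
Solving: w = (155·23.1 − 1424.6) / (304 − 155) = 2155.9 / 149 ≈ 14.47.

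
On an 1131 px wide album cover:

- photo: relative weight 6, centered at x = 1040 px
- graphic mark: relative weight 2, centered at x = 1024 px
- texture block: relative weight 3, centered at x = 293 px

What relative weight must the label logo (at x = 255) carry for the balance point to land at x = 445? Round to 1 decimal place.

Fixed elements: Σw = 6 + 2 + 3 = 11, Σw·x = 6·1040 + 2·1024 + 3·293 = 9167.
Balance at x = 445 requires (9167 + w·255) / (11 + w) = 445.
Rearranging, w·(255 − 445) = 445·11 − 9167 = -4272, so w ≈ -4272/-190 = 22.48.

w ≈ 22.5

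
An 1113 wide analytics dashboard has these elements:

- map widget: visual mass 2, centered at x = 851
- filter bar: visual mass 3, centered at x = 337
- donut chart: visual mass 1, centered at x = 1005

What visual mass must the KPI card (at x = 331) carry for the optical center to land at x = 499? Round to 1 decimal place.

Existing Σw = 6 (2 + 3 + 1); existing moment 2·851 + 3·337 + 1·1005 = 3718.
Set Σw·x/Σw = 499: (3718 + 331w) = 499·(6 + w).
Rearranging, w·(331 − 499) = 499·6 − 3718 = -724, so w ≈ -724/-168 = 4.31.

w ≈ 4.3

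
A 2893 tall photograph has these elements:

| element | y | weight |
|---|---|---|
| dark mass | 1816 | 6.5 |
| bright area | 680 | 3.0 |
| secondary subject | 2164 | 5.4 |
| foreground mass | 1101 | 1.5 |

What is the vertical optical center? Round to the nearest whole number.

y ≈ 1657

Total weight = 6.5 + 3.0 + 5.4 + 1.5 = 16.4.
y: (6.5·1816 + 3.0·680 + 5.4·2164 + 1.5·1101) / 16.4 = 27181.1 / 16.4 ≈ 1657.38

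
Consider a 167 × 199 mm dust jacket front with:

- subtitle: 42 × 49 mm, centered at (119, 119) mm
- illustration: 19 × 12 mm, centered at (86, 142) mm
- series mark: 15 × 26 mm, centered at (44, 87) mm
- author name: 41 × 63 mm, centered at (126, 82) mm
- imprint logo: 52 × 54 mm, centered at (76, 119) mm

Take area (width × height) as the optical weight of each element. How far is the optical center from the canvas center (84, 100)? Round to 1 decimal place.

≈ 18.8 mm

Taking area as weight: subtitle 42·49 = 2058, illustration 19·12 = 228, series mark 15·26 = 390, author name 41·63 = 2583, imprint logo 52·54 = 2808. Sum 8067.
x: (2058·119 + 228·86 + 390·44 + 2583·126 + 2808·76) / 8067 = 820536 / 8067 ≈ 101.72
y: (2058·119 + 228·142 + 390·87 + 2583·82 + 2808·119) / 8067 = 857166 / 8067 ≈ 106.26
Relative to (84, 100): Δ = (17.72, 6.26); |Δ| = √(17.72² + 6.26²) ≈ 18.79.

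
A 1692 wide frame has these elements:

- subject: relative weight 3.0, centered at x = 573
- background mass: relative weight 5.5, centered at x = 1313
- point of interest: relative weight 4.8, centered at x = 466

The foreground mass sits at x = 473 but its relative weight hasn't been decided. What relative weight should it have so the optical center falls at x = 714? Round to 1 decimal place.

w ≈ 7.0

Existing Σw = 13.3 (3.0 + 5.5 + 4.8); existing moment 3.0·573 + 5.5·1313 + 4.8·466 = 11177.3.
For the centroid to hit 714: (11177.3 + w·473) / (13.3 + w) = 714.
So w = (714·13.3 − 11177.3)/(473 − 714) = -1681.1/-241 ≈ 6.98.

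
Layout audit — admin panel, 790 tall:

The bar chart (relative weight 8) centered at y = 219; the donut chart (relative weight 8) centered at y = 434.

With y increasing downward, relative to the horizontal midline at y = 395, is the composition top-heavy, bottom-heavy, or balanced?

top-heavy

Total weight = 8 + 8 = 16.
y-moment: 8·219 + 8·434 = 5224; centroid 5224/16 ≈ 326.50.
326.5 lies above (smaller y than) the midline 395, so the layout is top-heavy.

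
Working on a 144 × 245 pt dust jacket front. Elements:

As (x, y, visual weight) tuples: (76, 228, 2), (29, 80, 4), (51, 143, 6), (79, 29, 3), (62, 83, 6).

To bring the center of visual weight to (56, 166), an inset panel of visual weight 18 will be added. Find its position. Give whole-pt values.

(56, 236)

With the inset panel, Σw becomes 2 + 4 + 6 + 3 + 6 + 18 = 39.
x: target moment 39×56 = 2184; current 2·76 + 4·29 + 6·51 + 3·79 + 6·62 = 1183; the inset panel supplies 1001, so x = 1001/18 ≈ 55.61.
y: target moment 39×166 = 6474; current 2·228 + 4·80 + 6·143 + 3·29 + 6·83 = 2219; the inset panel supplies 4255, so y = 4255/18 ≈ 236.39.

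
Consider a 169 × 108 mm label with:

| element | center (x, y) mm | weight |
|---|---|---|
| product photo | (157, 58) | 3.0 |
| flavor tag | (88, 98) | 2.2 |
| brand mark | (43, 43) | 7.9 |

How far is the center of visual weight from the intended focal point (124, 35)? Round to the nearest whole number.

≈ 52 mm

Σw = 3.0 + 2.2 + 7.9 = 13.1.
x-moment: 3.0·157 + 2.2·88 + 7.9·43 = 1004.3; centroid 1004.3/13.1 ≈ 76.66.
y-moment: 3.0·58 + 2.2·98 + 7.9·43 = 729.3; centroid 729.3/13.1 ≈ 55.67.
Offset from (124, 35): Δx ≈ -47.34, Δy ≈ 20.67; distance = √(Δx² + Δy²) ≈ 51.65.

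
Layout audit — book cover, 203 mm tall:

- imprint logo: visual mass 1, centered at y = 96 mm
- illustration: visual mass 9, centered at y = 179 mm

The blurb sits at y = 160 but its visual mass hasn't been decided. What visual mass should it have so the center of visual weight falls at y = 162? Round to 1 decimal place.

Existing Σw = 10 (1 + 9); existing moment 1·96 + 9·179 = 1707.
For the centroid to hit 162: (1707 + w·160) / (10 + w) = 162.
So w = (162·10 − 1707)/(160 − 162) = -87/-2 ≈ 43.50.

w ≈ 43.5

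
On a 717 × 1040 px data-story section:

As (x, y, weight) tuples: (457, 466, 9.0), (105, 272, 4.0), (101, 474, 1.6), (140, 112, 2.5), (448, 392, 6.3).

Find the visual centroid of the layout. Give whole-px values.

(336, 376)

Total weight = 9.0 + 4.0 + 1.6 + 2.5 + 6.3 = 23.4.
Σw·x = 9.0·457 + 4.0·105 + 1.6·101 + 2.5·140 + 6.3·448 = 7867.0, so x̄ = 7867.0/23.4 ≈ 336.20.
Σw·y = 9.0·466 + 4.0·272 + 1.6·474 + 2.5·112 + 6.3·392 = 8790.0, so ȳ = 8790.0/23.4 ≈ 375.64.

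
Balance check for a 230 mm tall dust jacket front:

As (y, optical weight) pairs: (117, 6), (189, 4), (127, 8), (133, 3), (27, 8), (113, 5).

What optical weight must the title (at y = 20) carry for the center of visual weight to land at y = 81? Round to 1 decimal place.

w ≈ 14.8

Known weights sum to 6 + 4 + 8 + 3 + 8 + 5 = 34; their moment is 6·117 + 4·189 + 8·127 + 3·133 + 8·27 + 5·113 = 3654.
For the centroid to hit 81: (3654 + w·20) / (34 + w) = 81.
Solving: w = (81·34 − 3654) / (20 − 81) = -900 / -61 ≈ 14.75.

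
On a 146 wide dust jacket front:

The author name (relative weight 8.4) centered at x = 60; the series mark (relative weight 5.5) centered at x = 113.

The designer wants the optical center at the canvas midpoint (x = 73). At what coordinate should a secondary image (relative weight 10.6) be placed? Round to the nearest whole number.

x ≈ 63

With the secondary image, Σw becomes 8.4 + 5.5 + 10.6 = 24.5.
Along x: (1125.5 + 10.6·x) / 24.5 = 73 (existing moment 8.4·60 + 5.5·113 = 1125.5) ⇒ x = (1788.5 − 1125.5) / 10.6 ≈ 62.55.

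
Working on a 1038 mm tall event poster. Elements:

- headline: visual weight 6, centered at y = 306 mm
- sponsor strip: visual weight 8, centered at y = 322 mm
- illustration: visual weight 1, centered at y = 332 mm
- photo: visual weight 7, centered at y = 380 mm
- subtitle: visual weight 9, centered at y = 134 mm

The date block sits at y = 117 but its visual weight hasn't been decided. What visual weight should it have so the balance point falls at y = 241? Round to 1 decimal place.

w ≈ 9.2

Existing Σw = 31 (6 + 8 + 1 + 7 + 9); existing moment 6·306 + 8·322 + 1·332 + 7·380 + 9·134 = 8610.
For the centroid to hit 241: (8610 + w·117) / (31 + w) = 241.
Solving: w = (241·31 − 8610) / (117 − 241) = -1139 / -124 ≈ 9.19.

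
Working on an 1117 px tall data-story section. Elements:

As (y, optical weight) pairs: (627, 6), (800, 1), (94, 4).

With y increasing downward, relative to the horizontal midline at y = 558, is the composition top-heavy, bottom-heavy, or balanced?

Σw = 6 + 1 + 4 = 11.
y-moment: 6·627 + 1·800 + 4·94 = 4938; centroid 4938/11 ≈ 448.91.
Since 448.9 is above (smaller y than) 558, the composition reads top-heavy.

top-heavy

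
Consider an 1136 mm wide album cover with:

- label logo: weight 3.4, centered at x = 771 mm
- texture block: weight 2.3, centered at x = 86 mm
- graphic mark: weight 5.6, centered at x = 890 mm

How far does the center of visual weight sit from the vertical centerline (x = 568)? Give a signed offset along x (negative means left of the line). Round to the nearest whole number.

Total weight = 3.4 + 2.3 + 5.6 = 11.3.
Σw·x = 3.4·771 + 2.3·86 + 5.6·890 = 7803.2, so x̄ = 7803.2/11.3 ≈ 690.55.
Difference: 690.55 − 568 ≈ 122.55.

≈ 123 mm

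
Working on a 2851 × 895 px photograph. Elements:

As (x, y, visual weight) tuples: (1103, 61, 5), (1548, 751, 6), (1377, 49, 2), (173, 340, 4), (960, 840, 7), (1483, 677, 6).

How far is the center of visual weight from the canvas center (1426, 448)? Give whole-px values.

Σw = 5 + 6 + 2 + 4 + 7 + 6 = 30.
Σw·x = 33867; x̄ = 33867/30 ≈ 1128.90.
Σw·y = 16211; ȳ = 16211/30 ≈ 540.37.
Offset from (1426, 448): Δx ≈ -297.10, Δy ≈ 92.37; distance = √(Δx² + Δy²) ≈ 311.13.

≈ 311 px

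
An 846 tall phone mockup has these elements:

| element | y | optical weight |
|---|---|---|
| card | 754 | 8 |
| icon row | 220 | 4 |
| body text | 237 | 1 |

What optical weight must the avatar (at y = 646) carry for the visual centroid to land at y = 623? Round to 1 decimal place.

w ≈ 41.3

Existing Σw = 13 (8 + 4 + 1); existing moment 8·754 + 4·220 + 1·237 = 7149.
For the centroid to hit 623: (7149 + w·646) / (13 + w) = 623.
Rearranging, w·(646 − 623) = 623·13 − 7149 = 950, so w ≈ 950/23 = 41.30.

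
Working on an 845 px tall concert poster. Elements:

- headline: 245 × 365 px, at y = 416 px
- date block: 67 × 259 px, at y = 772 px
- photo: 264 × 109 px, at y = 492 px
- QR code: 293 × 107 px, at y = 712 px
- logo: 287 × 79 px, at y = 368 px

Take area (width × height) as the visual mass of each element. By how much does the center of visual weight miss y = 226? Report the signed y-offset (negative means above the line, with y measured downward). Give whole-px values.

Areas: headline 245·365 = 89425, date block 67·259 = 17353, photo 264·109 = 28776, QR code 293·107 = 31351, logo 287·79 = 22673. Total weight = 189578.
Σw·y = 89425·416 + 17353·772 + 28776·492 + 31351·712 + 22673·368 = 95420684, so ȳ = 95420684/189578 ≈ 503.33.
Difference: 503.33 − 226 ≈ 277.33.

≈ 277 px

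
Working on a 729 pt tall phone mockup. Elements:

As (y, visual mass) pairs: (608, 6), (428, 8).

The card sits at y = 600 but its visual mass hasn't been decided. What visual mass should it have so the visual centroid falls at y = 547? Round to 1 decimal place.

Existing Σw = 14 (6 + 8); existing moment 6·608 + 8·428 = 7072.
For the centroid to hit 547: (7072 + w·600) / (14 + w) = 547.
Rearranging, w·(600 − 547) = 547·14 − 7072 = 586, so w ≈ 586/53 = 11.06.

w ≈ 11.1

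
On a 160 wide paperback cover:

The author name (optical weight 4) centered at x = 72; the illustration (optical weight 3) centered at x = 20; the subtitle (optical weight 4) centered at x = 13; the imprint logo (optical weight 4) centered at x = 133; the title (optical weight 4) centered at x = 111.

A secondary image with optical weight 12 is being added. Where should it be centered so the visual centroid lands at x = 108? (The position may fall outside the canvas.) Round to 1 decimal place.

x ≈ 164.3

With the secondary image, Σw becomes 4 + 3 + 4 + 4 + 4 + 12 = 31.
x: need Σw·x = 31·108 = 3348. Existing = 4·72 + 3·20 + 4·13 + 4·133 + 4·111 = 1376. Remainder 1972 / 12 ≈ 164.33.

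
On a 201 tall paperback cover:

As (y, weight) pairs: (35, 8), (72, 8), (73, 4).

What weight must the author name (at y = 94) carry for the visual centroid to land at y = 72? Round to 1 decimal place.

w ≈ 13.3

Existing Σw = 20 (8 + 8 + 4); existing moment 8·35 + 8·72 + 4·73 = 1148.
Balance at y = 72 requires (1148 + w·94) / (20 + w) = 72.
So w = (72·20 − 1148)/(94 − 72) = 292/22 ≈ 13.27.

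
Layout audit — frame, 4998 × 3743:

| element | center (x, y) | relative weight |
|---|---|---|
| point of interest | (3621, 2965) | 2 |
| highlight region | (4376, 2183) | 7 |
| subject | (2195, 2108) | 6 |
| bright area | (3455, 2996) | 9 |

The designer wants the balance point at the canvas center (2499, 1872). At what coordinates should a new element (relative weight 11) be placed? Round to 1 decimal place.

With the new element, Σw becomes 2 + 7 + 6 + 9 + 11 = 35.
x: target moment 35×2499 = 87465; current 2·3621 + 7·4376 + 6·2195 + 9·3455 = 82139; the new element supplies 5326, so x = 5326/11 ≈ 484.18.
y: target moment 35×1872 = 65520; current 2·2965 + 7·2183 + 6·2108 + 9·2996 = 60823; the new element supplies 4697, so y = 4697/11 ≈ 427.00.

(484.2, 427.0)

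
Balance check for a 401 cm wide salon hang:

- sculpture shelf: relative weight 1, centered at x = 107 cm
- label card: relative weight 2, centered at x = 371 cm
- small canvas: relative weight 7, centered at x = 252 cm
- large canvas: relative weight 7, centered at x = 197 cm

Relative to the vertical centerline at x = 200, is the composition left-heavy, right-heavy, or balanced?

Σw = 1 + 2 + 7 + 7 = 17.
Σw·x = 1·107 + 2·371 + 7·252 + 7·197 = 3992, so x̄ = 3992/17 ≈ 234.82.
Since 234.8 is right of 200, the composition reads right-heavy.

right-heavy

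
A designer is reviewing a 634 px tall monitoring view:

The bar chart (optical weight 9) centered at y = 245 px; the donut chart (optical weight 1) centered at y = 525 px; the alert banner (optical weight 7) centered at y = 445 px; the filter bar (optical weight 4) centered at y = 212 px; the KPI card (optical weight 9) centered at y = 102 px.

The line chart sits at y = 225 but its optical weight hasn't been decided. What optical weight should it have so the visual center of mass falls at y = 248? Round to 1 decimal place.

Fixed elements: Σw = 9 + 1 + 7 + 4 + 9 = 30, Σw·y = 9·245 + 1·525 + 7·445 + 4·212 + 9·102 = 7611.
Set Σw·y/Σw = 248: (7611 + 225w) = 248·(30 + w).
So w = (248·30 − 7611)/(225 − 248) = -171/-23 ≈ 7.43.

w ≈ 7.4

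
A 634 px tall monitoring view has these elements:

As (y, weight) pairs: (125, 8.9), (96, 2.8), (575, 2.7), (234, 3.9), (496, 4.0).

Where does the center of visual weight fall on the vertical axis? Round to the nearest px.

Σw = 8.9 + 2.8 + 2.7 + 3.9 + 4.0 = 22.3.
y: (8.9·125 + 2.8·96 + 2.7·575 + 3.9·234 + 4.0·496) / 22.3 = 5830.4 / 22.3 ≈ 261.45

y ≈ 261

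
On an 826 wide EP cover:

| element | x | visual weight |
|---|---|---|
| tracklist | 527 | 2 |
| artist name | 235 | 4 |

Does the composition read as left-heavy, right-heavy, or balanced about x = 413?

left-heavy

Weights sum to 2 + 4 = 6.
x: (2·527 + 4·235) / 6 = 1994 / 6 ≈ 332.33
332.3 vs midline 413 → left-heavy.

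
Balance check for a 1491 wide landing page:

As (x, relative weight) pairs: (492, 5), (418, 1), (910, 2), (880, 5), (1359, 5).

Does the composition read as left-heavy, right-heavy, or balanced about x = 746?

Weights sum to 5 + 1 + 2 + 5 + 5 = 18.
Σw·x = 5·492 + 1·418 + 2·910 + 5·880 + 5·1359 = 15893, so x̄ = 15893/18 ≈ 882.94.
882.9 vs midline 746 → right-heavy.

right-heavy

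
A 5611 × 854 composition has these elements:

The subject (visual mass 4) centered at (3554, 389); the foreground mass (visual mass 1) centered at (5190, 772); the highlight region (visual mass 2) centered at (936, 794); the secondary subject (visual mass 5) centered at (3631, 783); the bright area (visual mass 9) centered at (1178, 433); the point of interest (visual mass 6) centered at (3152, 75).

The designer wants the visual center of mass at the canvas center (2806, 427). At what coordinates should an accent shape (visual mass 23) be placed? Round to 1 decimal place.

(3102.3, 398.8)

With the accent shape, Σw becomes 4 + 1 + 2 + 5 + 9 + 6 + 23 = 50.
x: need Σw·x = 50·2806 = 140300. Existing = 4·3554 + 1·5190 + 2·936 + 5·3631 + 9·1178 + 6·3152 = 68947. Remainder 71353 / 23 ≈ 3102.30.
y: need Σw·y = 50·427 = 21350. Existing = 4·389 + 1·772 + 2·794 + 5·783 + 9·433 + 6·75 = 12178. Remainder 9172 / 23 ≈ 398.78.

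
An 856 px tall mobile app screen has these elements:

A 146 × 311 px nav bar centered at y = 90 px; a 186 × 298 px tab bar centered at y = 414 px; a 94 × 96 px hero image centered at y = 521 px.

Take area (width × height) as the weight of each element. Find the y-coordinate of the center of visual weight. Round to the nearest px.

Taking area as weight: nav bar 146·311 = 45406, tab bar 186·298 = 55428, hero image 94·96 = 9024. Sum 109858.
Σw·y = 45406·90 + 55428·414 + 9024·521 = 31735236, so ȳ = 31735236/109858 ≈ 288.88.

y ≈ 289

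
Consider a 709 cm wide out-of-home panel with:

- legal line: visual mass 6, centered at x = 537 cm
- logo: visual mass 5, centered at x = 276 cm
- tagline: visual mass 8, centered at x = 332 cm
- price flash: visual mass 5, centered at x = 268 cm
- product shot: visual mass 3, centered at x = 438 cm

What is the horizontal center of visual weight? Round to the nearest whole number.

Σw = 6 + 5 + 8 + 5 + 3 = 27.
x-moment: 6·537 + 5·276 + 8·332 + 5·268 + 3·438 = 9912; centroid 9912/27 ≈ 367.11.

x ≈ 367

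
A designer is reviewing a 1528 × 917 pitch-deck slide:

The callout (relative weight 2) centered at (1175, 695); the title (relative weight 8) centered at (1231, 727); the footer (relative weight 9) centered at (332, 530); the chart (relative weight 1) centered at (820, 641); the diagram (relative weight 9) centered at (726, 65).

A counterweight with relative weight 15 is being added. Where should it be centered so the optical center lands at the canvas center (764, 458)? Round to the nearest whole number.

(738, 463)

New total weight: (2 + 8 + 9 + 1 + 9) + 15 = 44.
Along x: (22540 + 15·x) / 44 = 764 (existing moment 2·1175 + 8·1231 + 9·332 + 1·820 + 9·726 = 22540) ⇒ x = (33616 − 22540) / 15 ≈ 738.40.
Along y: (13202 + 15·y) / 44 = 458 (existing moment 2·695 + 8·727 + 9·530 + 1·641 + 9·65 = 13202) ⇒ y = (20152 − 13202) / 15 ≈ 463.33.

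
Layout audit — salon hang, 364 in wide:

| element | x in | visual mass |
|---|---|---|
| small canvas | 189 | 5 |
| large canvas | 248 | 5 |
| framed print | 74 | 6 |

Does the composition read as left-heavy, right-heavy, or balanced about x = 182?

Total weight = 5 + 5 + 6 = 16.
x-moment: 5·189 + 5·248 + 6·74 = 2629; centroid 2629/16 ≈ 164.31.
Since 164.3 is left of 182, the composition reads left-heavy.

left-heavy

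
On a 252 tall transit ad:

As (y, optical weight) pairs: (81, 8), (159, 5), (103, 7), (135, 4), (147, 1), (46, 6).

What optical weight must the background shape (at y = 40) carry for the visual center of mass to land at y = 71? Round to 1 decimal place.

Known weights sum to 8 + 5 + 7 + 4 + 1 + 6 = 31; their moment is 8·81 + 5·159 + 7·103 + 4·135 + 1·147 + 6·46 = 3127.
Balance at y = 71 requires (3127 + w·40) / (31 + w) = 71.
Rearranging, w·(40 − 71) = 71·31 − 3127 = -926, so w ≈ -926/-31 = 29.87.

w ≈ 29.9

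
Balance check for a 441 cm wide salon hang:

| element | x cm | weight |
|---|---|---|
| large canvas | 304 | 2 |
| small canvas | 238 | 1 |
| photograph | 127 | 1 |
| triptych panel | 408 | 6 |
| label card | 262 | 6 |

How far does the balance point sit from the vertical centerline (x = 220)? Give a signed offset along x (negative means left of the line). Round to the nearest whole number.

≈ 92 cm

Weights sum to 2 + 1 + 1 + 6 + 6 = 16.
x-moment: 2·304 + 1·238 + 1·127 + 6·408 + 6·262 = 4993; centroid 4993/16 ≈ 312.06.
Against x = 220, that's 312.06 − 220 = 92.06.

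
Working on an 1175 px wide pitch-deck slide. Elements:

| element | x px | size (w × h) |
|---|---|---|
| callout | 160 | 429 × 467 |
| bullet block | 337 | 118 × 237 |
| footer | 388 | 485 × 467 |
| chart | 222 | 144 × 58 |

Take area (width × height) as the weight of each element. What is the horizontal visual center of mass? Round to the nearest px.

x ≈ 283

Taking area as weight: callout 429·467 = 200343, bullet block 118·237 = 27966, footer 485·467 = 226495, chart 144·58 = 8352. Sum 463156.
x: (200343·160 + 27966·337 + 226495·388 + 8352·222) / 463156 = 131213626 / 463156 ≈ 283.30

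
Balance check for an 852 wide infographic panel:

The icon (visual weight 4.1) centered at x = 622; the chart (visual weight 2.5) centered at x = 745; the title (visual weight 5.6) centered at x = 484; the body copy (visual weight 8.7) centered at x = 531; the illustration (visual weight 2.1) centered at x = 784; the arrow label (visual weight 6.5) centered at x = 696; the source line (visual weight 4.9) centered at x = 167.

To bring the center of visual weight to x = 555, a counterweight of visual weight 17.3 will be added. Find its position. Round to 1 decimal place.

After adding the counterweight, total weight = 4.1 + 2.5 + 5.6 + 8.7 + 2.1 + 6.5 + 4.9 + 17.3 = 51.7.
x: need Σw·x = 51.7·555 = 28693.5. Existing = 4.1·622 + 2.5·745 + 5.6·484 + 8.7·531 + 2.1·784 + 6.5·696 + 4.9·167 = 18731.5. Remainder 9962.0 / 17.3 ≈ 575.84.

x ≈ 575.8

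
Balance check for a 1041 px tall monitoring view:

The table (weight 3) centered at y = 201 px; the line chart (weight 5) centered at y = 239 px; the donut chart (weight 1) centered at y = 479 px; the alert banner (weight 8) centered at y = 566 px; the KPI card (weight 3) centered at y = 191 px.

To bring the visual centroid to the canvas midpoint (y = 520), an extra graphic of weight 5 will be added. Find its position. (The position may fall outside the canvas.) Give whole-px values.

With the extra graphic, Σw becomes 3 + 5 + 1 + 8 + 3 + 5 = 25.
y: need Σw·y = 25·520 = 13000. Existing = 3·201 + 5·239 + 1·479 + 8·566 + 3·191 = 7378. Remainder 5622 / 5 ≈ 1124.40.

y ≈ 1124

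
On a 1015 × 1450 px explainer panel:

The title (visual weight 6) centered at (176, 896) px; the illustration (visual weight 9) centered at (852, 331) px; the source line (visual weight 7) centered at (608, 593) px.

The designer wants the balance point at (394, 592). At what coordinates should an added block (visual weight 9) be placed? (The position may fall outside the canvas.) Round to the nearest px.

With the added block, Σw becomes 6 + 9 + 7 + 9 = 31.
Along x: (12980 + 9·x) / 31 = 394 (existing moment 6·176 + 9·852 + 7·608 = 12980) ⇒ x = (12214 − 12980) / 9 ≈ -85.11.
Along y: (12506 + 9·y) / 31 = 592 (existing moment 6·896 + 9·331 + 7·593 = 12506) ⇒ y = (18352 − 12506) / 9 ≈ 649.56.

(-85, 650)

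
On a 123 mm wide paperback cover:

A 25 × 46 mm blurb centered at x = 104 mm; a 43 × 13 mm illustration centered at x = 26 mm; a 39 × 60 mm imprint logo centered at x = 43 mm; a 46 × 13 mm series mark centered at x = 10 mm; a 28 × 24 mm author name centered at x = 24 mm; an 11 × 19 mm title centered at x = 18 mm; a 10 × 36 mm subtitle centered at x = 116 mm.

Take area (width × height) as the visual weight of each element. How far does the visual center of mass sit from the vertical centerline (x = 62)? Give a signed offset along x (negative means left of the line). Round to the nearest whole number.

≈ -11 mm

Taking area as weight: blurb 25·46 = 1150, illustration 43·13 = 559, imprint logo 39·60 = 2340, series mark 46·13 = 598, author name 28·24 = 672, title 11·19 = 209, subtitle 10·36 = 360. Sum 5888.
x: moment 302384 / weight 5888 ≈ 51.36
Difference: 51.36 − 62 ≈ -10.64.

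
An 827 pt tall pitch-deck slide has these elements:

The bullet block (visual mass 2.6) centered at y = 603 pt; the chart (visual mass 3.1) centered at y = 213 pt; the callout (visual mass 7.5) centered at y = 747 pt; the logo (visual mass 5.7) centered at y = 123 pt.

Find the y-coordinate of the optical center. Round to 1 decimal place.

Total weight = 2.6 + 3.1 + 7.5 + 5.7 = 18.9.
y: (2.6·603 + 3.1·213 + 7.5·747 + 5.7·123) / 18.9 = 8531.7 / 18.9 ≈ 451.41

y ≈ 451.4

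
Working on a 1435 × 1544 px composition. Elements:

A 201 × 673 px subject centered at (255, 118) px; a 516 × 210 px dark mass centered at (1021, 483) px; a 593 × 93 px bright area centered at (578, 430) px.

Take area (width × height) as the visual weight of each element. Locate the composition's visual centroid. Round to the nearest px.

(592, 308)

Areas: subject 201·673 = 135273, dark mass 516·210 = 108360, bright area 593·93 = 55149. Total weight = 298782.
x: (135273·255 + 108360·1021 + 55149·578) / 298782 = 177006297 / 298782 ≈ 592.43
y: (135273·118 + 108360·483 + 55149·430) / 298782 = 92014164 / 298782 ≈ 307.96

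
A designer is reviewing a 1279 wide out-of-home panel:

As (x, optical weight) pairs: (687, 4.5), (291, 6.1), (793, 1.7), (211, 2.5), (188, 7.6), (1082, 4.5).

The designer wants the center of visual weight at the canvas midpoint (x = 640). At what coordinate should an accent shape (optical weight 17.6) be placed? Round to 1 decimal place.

With the accent shape, Σw becomes 4.5 + 6.1 + 1.7 + 2.5 + 7.6 + 4.5 + 17.6 = 44.5.
Along x: (13040.0 + 17.6·x) / 44.5 = 640 (existing moment 4.5·687 + 6.1·291 + 1.7·793 + 2.5·211 + 7.6·188 + 4.5·1082 = 13040.0) ⇒ x = (28480.0 − 13040.0) / 17.6 ≈ 877.27.

x ≈ 877.3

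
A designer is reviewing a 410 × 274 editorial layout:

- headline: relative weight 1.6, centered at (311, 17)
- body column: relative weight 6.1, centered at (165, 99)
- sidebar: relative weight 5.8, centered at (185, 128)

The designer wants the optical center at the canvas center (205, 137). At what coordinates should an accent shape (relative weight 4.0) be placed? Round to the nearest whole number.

(253, 256)

New total weight: (1.6 + 6.1 + 5.8) + 4.0 = 17.5.
Along x: (2577.1 + 4.0·x) / 17.5 = 205 (existing moment 1.6·311 + 6.1·165 + 5.8·185 = 2577.1) ⇒ x = (3587.5 − 2577.1) / 4.0 ≈ 252.60.
Along y: (1373.5 + 4.0·y) / 17.5 = 137 (existing moment 1.6·17 + 6.1·99 + 5.8·128 = 1373.5) ⇒ y = (2397.5 − 1373.5) / 4.0 ≈ 256.00.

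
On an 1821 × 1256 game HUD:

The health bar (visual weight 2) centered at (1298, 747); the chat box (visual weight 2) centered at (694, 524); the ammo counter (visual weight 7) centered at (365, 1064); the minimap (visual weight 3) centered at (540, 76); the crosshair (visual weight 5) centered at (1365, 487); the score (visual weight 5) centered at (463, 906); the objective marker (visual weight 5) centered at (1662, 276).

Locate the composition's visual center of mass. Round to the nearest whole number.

Σw = 2 + 2 + 7 + 3 + 5 + 5 + 5 = 29.
x: moment 25609 / weight 29 ≈ 883.07
Σw·y = 18563; ȳ = 18563/29 ≈ 640.10.

(883, 640)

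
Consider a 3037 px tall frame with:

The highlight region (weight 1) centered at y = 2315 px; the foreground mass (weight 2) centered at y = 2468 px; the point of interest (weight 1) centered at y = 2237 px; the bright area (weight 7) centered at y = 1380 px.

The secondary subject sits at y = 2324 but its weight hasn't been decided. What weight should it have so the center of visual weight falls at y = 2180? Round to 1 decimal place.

Existing Σw = 11 (1 + 2 + 1 + 7); existing moment 1·2315 + 2·2468 + 1·2237 + 7·1380 = 19148.
Balance at y = 2180 requires (19148 + w·2324) / (11 + w) = 2180.
Rearranging, w·(2324 − 2180) = 2180·11 − 19148 = 4832, so w ≈ 4832/144 = 33.56.

w ≈ 33.6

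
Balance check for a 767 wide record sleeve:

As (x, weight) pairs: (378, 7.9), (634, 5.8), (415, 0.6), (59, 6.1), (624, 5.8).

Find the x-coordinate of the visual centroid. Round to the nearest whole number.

Σw = 7.9 + 5.8 + 0.6 + 6.1 + 5.8 = 26.2.
x: (7.9·378 + 5.8·634 + 0.6·415 + 6.1·59 + 5.8·624) / 26.2 = 10891.5 / 26.2 ≈ 415.71

x ≈ 416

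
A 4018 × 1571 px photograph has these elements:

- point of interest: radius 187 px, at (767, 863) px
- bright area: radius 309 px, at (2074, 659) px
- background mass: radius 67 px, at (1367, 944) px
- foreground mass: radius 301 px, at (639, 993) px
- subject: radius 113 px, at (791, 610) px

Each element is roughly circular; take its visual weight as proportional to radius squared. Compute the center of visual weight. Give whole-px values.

(1255, 819)

Weights ∝ r²: point of interest 187² = 34969, bright area 309² = 95481, background mass 67² = 4489, foreground mass 301² = 90601, subject 113² = 12769; Σw = 238309.
Σw·x = 34969·767 + 95481·2074 + 4489·1367 + 90601·639 + 12769·791 = 298979598, so x̄ = 298979598/238309 ≈ 1254.59.
Σw·y = 34969·863 + 95481·659 + 4489·944 + 90601·993 + 12769·610 = 195093725, so ȳ = 195093725/238309 ≈ 818.66.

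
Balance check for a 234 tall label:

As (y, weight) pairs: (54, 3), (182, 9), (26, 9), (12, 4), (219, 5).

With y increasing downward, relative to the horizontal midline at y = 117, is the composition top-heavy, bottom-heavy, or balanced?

top-heavy

Σw = 3 + 9 + 9 + 4 + 5 = 30.
Σw·y = 3·54 + 9·182 + 9·26 + 4·12 + 5·219 = 3177, so ȳ = 3177/30 ≈ 105.90.
105.9 lies above (smaller y than) the midline 117, so the layout is top-heavy.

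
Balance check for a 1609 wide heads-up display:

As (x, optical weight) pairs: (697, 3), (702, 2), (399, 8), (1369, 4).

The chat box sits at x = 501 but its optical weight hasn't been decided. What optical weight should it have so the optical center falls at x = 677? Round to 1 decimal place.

w ≈ 3.7

Fixed elements: Σw = 3 + 2 + 8 + 4 = 17, Σw·x = 3·697 + 2·702 + 8·399 + 4·1369 = 12163.
Balance at x = 677 requires (12163 + w·501) / (17 + w) = 677.
So w = (677·17 − 12163)/(501 − 677) = -654/-176 ≈ 3.72.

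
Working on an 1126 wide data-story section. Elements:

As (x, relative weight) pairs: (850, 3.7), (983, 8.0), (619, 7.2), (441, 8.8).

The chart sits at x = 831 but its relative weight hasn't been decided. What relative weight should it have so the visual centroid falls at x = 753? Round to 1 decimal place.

w ≈ 19.4

Fixed elements: Σw = 3.7 + 8.0 + 7.2 + 8.8 = 27.7, Σw·x = 3.7·850 + 8.0·983 + 7.2·619 + 8.8·441 = 19346.6.
Balance at x = 753 requires (19346.6 + w·831) / (27.7 + w) = 753.
So w = (753·27.7 − 19346.6)/(831 − 753) = 1511.5/78 ≈ 19.38.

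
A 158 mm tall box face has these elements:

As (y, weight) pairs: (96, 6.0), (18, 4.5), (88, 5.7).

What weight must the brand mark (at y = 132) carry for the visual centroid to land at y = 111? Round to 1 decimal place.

w ≈ 30.5

Existing Σw = 16.2 (6.0 + 4.5 + 5.7); existing moment 6.0·96 + 4.5·18 + 5.7·88 = 1158.6.
Balance at y = 111 requires (1158.6 + w·132) / (16.2 + w) = 111.
Rearranging, w·(132 − 111) = 111·16.2 − 1158.6 = 639.6, so w ≈ 639.6/21 = 30.46.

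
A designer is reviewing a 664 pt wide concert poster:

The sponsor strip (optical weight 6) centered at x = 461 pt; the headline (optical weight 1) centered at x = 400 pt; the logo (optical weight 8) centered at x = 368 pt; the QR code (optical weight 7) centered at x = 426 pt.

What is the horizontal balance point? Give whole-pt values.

x ≈ 413

Weights sum to 6 + 1 + 8 + 7 = 22.
x-moment: 6·461 + 1·400 + 8·368 + 7·426 = 9092; centroid 9092/22 ≈ 413.27.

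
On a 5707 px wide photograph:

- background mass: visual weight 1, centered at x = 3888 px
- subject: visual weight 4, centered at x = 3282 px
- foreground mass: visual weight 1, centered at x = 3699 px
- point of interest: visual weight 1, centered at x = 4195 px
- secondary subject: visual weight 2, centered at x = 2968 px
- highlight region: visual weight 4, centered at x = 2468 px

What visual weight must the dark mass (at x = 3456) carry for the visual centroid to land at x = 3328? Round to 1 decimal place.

Existing Σw = 13 (1 + 4 + 1 + 1 + 2 + 4); existing moment 1·3888 + 4·3282 + 1·3699 + 1·4195 + 2·2968 + 4·2468 = 40718.
For the centroid to hit 3328: (40718 + w·3456) / (13 + w) = 3328.
Solving: w = (3328·13 − 40718) / (3456 − 3328) = 2546 / 128 ≈ 19.89.

w ≈ 19.9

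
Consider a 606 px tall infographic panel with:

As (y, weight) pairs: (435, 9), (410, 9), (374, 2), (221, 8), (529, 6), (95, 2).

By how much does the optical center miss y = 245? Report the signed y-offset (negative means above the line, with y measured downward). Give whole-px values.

Σw = 9 + 9 + 2 + 8 + 6 + 2 = 36.
Σw·y = 9·435 + 9·410 + 2·374 + 8·221 + 6·529 + 2·95 = 13485, so ȳ = 13485/36 ≈ 374.58.
Difference: 374.58 − 245 ≈ 129.58.

≈ 130 px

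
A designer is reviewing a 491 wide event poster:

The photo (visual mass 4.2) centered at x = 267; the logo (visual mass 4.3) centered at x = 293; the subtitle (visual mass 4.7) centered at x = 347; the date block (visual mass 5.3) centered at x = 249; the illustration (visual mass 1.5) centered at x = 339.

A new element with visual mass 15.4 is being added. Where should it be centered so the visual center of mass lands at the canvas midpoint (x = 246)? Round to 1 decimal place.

x ≈ 186.2

After adding the new element, total weight = 4.2 + 4.3 + 4.7 + 5.3 + 1.5 + 15.4 = 35.4.
Along x: (5840.4 + 15.4·x) / 35.4 = 246 (existing moment 4.2·267 + 4.3·293 + 4.7·347 + 5.3·249 + 1.5·339 = 5840.4) ⇒ x = (8708.4 − 5840.4) / 15.4 ≈ 186.23.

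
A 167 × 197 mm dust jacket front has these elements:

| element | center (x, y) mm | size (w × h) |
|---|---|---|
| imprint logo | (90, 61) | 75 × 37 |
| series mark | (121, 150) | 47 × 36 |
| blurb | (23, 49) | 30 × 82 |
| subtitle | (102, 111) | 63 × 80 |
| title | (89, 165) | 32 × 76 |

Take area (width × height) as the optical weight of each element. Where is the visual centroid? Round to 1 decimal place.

Areas: imprint logo 75·37 = 2775, series mark 47·36 = 1692, blurb 30·82 = 2460, subtitle 63·80 = 5040, title 32·76 = 2432. Total weight = 14399.
x: (2775·90 + 1692·121 + 2460·23 + 5040·102 + 2432·89) / 14399 = 1241590 / 14399 ≈ 86.23
y: (2775·61 + 1692·150 + 2460·49 + 5040·111 + 2432·165) / 14399 = 1504335 / 14399 ≈ 104.47

(86.2, 104.5)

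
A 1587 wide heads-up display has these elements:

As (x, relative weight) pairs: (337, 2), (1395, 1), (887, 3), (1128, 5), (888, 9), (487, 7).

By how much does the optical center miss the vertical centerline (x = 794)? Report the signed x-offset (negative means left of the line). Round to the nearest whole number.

≈ 12

Weights sum to 2 + 1 + 3 + 5 + 9 + 7 = 27.
x: moment 21771 / weight 27 ≈ 806.33
Difference: 806.33 − 794 ≈ 12.33.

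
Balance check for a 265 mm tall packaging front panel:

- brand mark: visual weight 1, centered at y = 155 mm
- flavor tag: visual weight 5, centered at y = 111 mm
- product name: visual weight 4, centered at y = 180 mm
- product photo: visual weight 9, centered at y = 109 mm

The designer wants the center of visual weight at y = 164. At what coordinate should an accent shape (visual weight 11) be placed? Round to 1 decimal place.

y ≈ 228.1

With the accent shape, Σw becomes 1 + 5 + 4 + 9 + 11 = 30.
Along y: (2411 + 11·y) / 30 = 164 (existing moment 1·155 + 5·111 + 4·180 + 9·109 = 2411) ⇒ y = (4920 − 2411) / 11 ≈ 228.09.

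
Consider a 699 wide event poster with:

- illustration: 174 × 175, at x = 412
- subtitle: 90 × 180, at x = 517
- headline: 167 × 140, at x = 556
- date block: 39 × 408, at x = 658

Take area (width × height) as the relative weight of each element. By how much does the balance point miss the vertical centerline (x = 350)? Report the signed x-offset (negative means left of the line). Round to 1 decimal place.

Taking area as weight: illustration 174·175 = 30450, subtitle 90·180 = 16200, headline 167·140 = 23380, date block 39·408 = 15912. Sum 85942.
x: (30450·412 + 16200·517 + 23380·556 + 15912·658) / 85942 = 44390176 / 85942 ≈ 516.51
Offset from x = 350: 516.51 − 350 ≈ 166.51.

≈ 166.5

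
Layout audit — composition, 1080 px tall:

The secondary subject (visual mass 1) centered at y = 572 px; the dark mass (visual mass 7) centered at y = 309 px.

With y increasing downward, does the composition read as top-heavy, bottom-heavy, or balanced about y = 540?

top-heavy

Σw = 1 + 7 = 8.
y: (1·572 + 7·309) / 8 = 2735 / 8 ≈ 341.88
Since 341.9 is above (smaller y than) 540, the composition reads top-heavy.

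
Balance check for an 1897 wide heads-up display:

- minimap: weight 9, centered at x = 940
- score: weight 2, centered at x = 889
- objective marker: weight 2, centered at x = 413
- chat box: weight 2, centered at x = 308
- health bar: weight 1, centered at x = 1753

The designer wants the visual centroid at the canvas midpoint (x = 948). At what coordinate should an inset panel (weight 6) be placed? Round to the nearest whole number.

x ≈ 1237

After adding the inset panel, total weight = 9 + 2 + 2 + 2 + 1 + 6 = 22.
x: target moment 22×948 = 20856; current 9·940 + 2·889 + 2·413 + 2·308 + 1·1753 = 13433; the inset panel supplies 7423, so x = 7423/6 ≈ 1237.17.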